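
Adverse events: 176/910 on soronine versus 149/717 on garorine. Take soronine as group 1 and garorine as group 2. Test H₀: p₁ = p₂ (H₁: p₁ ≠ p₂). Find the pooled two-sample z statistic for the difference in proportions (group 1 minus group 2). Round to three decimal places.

p̂₁ = 176/910 = 0.19341, p̂₂ = 149/717 = 0.20781.
Pooled p̂ = (176+149)/(910+717) = 325/1627 = 0.19975.
SE = √(0.159852 × 0.0024936) = 0.01997.
z = (0.19341 − 0.20781)/0.01997 = -0.01440/0.01997 = -0.721.
Two-sided p-value ≈ 2·Φ(−0.721) = 0.4706.

z = -0.721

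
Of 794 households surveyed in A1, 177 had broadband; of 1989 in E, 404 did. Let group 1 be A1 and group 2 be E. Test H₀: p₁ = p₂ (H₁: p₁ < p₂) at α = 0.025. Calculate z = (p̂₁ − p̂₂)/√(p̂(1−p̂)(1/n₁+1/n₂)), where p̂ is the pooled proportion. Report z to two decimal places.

p̂₁ = 177/794 ≈ 0.2229, p̂₂ = 404/1989 ≈ 0.2031.
Pooled p̂ = (177+404)/(794+1989) = 581/2783 = 0.2088.
SE = √(0.165184 × 0.00176221) = 0.0171.
z = (0.2229 − 0.2031)/0.0171 = 0.0198/0.0171 = 1.16.
p-value = P(Z < 1.161) ≈ 0.8771. With α = 0.025, fail to reject H₀.

z = 1.16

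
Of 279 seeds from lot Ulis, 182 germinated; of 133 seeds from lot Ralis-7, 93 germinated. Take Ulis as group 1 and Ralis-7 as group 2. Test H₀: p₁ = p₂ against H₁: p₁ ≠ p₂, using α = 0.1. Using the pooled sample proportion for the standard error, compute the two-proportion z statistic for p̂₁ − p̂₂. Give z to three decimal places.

z = -0.945

p̂₁ = 182/279 ≈ 0.65233, p̂₂ = 93/133 ≈ 0.69925.
Pooled p̂ = (182+93)/(279+133) = 275/412 = 0.66748.
SE = √(0.221952 × 0.011103) = 0.04964.
z = (0.65233 − 0.69925)/0.04964 = -0.04692/0.04964 = -0.945.
p-value = 2·P(Z > 0.945) ≈ 0.3446. With α = 0.1, fail to reject H₀.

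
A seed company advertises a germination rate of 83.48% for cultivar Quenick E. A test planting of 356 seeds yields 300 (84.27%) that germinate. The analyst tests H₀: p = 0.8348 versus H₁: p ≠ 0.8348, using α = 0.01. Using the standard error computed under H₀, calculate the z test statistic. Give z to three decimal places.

z = 0.401

p̂ = 300/356 = 0.84270.
SE = √(p₀(1−p₀)/n) = √(0.13791/356) = 0.01968.
z = (0.84270 − 0.8348)/0.01968 = 0.00790/0.01968 = 0.401.
Two-sided p-value ≈ 2·Φ(−0.401) = 0.6883. With α = 0.01, fail to reject H₀.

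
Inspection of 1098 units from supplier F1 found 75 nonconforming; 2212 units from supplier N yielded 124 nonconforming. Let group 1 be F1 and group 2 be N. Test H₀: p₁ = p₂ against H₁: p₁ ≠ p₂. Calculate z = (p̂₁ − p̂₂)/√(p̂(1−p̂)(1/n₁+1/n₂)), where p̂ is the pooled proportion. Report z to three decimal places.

z = 1.396

p̂₁ = 75/1098 ≈ 0.068306, p̂₂ = 124/2212 ≈ 0.056058.
Pooled p̂ = (75+124)/(1098+2212) = 199/3310 = 0.060121.
SE = √(p̂(1−p̂)(1/n₁+1/n₂)) = √(0.060121·0.939879·0.00136283) = √(7.70083e-05) = 0.008775.
z = (0.068306 − 0.056058)/0.008775 = 0.012248/0.008775 = 1.396.
Two-sided p-value ≈ 2·Φ(−1.396) = 0.1628.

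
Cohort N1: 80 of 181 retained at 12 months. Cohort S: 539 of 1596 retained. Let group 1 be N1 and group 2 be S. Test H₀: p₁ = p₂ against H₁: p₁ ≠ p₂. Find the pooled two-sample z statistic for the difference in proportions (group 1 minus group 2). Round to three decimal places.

p̂₁ = 80/181 = 0.44199, p̂₂ = 539/1596 = 0.33772.
Pooled p̂ = (80+539)/(181+1596) = 619/1777 = 0.34834.
SE = √(p̂(1−p̂)(1/n₁+1/n₂)) = √(0.34834·0.65166·0.00615143) = √(0.00139637) = 0.03737.
z = (0.44199 − 0.33772)/0.03737 = 0.10427/0.03737 = 2.790.
p-value = 2·P(Z > 2.790) ≈ 0.0053.

z = 2.790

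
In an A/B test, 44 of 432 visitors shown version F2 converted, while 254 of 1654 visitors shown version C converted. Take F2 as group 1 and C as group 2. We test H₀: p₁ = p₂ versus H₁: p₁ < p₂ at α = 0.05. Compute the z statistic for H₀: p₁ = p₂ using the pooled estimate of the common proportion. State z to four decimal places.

z = -2.7352

p̂₁ = 44/432 = 0.101852, p̂₂ = 254/1654 = 0.153567.
Pooled p̂ = (44+254)/(432+1654) = 298/2086 = 0.142857.
SE = √(0.122449 × 0.00291941) = 0.018907.
z = (0.101852 − 0.153567)/0.018907 = -0.051715/0.018907 = -2.7352.
p-value = P(Z < -2.735) ≈ 0.0031, so at α = 0.05 we reject H₀.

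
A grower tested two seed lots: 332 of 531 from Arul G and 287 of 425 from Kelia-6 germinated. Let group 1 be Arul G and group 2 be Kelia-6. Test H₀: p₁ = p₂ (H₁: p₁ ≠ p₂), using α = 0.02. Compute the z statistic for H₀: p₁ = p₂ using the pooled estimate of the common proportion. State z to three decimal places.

z = -1.610

p̂₁ = 332/531 = 0.62524, p̂₂ = 287/425 = 0.67529.
Pooled p̂ = (332+287)/(531+425) = 619/956 = 0.64749.
SE = √(0.228247 × 0.00423618) = 0.03109.
z = (0.62524 − 0.67529)/0.03109 = -0.05005/0.03109 = -1.610.
p-value = 2·P(Z > 1.610) ≈ 0.1074, so at α = 0.02 we fail to reject H₀.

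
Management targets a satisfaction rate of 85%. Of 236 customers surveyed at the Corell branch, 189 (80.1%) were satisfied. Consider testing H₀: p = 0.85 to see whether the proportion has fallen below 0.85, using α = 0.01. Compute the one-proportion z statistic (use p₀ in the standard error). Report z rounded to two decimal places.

z = -2.11

p̂ = 189/236 ≈ 0.80085.
Under H₀, SE = √(0.85·0.15/236) = √(0.000540254) = 0.02324.
z = (0.80085 − 0.85)/0.02324 = -0.04915/0.02324 = -2.11.
p-value = P(Z < -2.115) ≈ 0.0172; since p > α = 0.01, fail to reject H₀.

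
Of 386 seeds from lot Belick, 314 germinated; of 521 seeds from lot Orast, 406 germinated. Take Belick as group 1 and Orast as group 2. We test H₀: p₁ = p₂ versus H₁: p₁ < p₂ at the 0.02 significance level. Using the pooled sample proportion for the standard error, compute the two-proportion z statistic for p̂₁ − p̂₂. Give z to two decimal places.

z = 1.26

p̂₁ = 314/386 ≈ 0.8135, p̂₂ = 406/521 ≈ 0.7793.
Pooled p̂ = (314+406)/(386+521) = 720/907 = 0.7938.
SE = √(p̂(1−p̂)(1/n₁+1/n₂)) = √(0.7938·0.2062·0.00451006) = √(0.000738145) = 0.0272.
z = (0.8135 − 0.7793)/0.0272 = 0.0342/0.0272 = 1.26.
p-value = P(Z < 1.259) ≈ 0.8960. With α = 0.02, fail to reject H₀.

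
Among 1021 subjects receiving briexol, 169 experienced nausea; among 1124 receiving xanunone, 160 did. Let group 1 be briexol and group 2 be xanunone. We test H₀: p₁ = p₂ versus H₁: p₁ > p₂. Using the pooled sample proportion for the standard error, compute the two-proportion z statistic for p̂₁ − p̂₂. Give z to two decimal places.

p̂₁ = 169/1021 = 0.1655, p̂₂ = 160/1124 = 0.1423.
Pooled p̂ = (169+160)/(1021+1124) = 329/2145 = 0.1534.
SE = √(0.129855 × 0.00186911) = 0.0156.
z = (0.1655 − 0.1423)/0.0156 = 0.0232/0.0156 = 1.49.
p-value = P(Z > 1.488) ≈ 0.0684.

z = 1.49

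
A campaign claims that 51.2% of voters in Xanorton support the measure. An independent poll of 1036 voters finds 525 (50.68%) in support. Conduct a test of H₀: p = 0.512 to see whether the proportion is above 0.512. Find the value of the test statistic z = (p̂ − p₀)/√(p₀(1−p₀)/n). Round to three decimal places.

p̂ = 525/1036 ≈ 0.506757.
Under H₀, SE = √(0.512·0.488/1036) = √(0.000241174) = 0.015530.
z = (0.506757 − 0.512)/0.015530 = -0.005243/0.015530 = -0.338.

z = -0.338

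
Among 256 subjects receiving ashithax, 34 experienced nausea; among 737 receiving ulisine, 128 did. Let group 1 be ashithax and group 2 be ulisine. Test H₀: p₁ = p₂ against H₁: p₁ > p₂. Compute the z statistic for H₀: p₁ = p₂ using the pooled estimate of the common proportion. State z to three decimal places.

p̂₁ = 34/256 ≈ 0.13281, p̂₂ = 128/737 ≈ 0.17368.
Pooled p̂ = (34+128)/(256+737) = 162/993 = 0.16314.
SE = √(0.136527 × 0.0052631) = 0.02681.
z = (0.13281 − 0.17368)/0.02681 = -0.04087/0.02681 = -1.524.
p-value = P(Z > -1.524) ≈ 0.9363.

z = -1.524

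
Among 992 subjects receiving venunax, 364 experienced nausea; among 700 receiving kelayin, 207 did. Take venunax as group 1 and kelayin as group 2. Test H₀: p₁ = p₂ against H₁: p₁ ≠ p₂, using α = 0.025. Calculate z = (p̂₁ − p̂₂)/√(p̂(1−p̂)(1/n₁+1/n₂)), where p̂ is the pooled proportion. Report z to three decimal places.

p̂₁ = 364/992 = 0.366935, p̂₂ = 207/700 = 0.295714.
Pooled p̂ = (364+207)/(992+700) = 571/1692 = 0.337470.
SE = √(0.223584 × 0.00243664) = 0.023341.
z = (0.366935 − 0.295714)/0.023341 = 0.071221/0.023341 = 3.051.
p-value = 2·P(Z > 3.051) ≈ 0.0023; since p < α = 0.025, reject H₀.

z = 3.051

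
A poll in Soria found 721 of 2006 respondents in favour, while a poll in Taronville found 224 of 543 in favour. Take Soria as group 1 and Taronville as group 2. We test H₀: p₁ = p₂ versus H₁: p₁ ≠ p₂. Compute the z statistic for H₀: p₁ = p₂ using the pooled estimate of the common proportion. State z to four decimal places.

p̂₁ = 721/2006 ≈ 0.359422, p̂₂ = 224/543 ≈ 0.412523.
Pooled p̂ = (721+224)/(2006+543) = 945/2549 = 0.370734.
SE = √(0.23329 × 0.00234013) = 0.023365.
z = (0.359422 − 0.412523)/0.023365 = -0.053101/0.023365 = -2.2727.

z = -2.2727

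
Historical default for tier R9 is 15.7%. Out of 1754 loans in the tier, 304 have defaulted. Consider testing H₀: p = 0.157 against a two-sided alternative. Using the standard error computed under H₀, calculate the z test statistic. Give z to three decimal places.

z = 1.879

p̂ = 304/1754 ≈ 0.1733181.
Standard error under H₀: √(0.157×0.843/1754) = 0.0086866.
z = (0.1733181 − 0.157)/0.0086866 = 0.0163181/0.0086866 = 1.879.
Two-sided p-value ≈ 2·Φ(−1.879) = 0.0603.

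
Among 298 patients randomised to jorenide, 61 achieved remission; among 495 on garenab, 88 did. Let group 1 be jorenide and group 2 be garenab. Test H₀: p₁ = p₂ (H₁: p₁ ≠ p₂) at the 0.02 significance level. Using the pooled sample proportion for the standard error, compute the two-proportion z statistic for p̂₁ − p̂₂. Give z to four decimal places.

z = 0.9399

p̂₁ = 61/298 = 0.204698, p̂₂ = 88/495 = 0.177778.
Pooled p̂ = (61+88)/(298+495) = 149/793 = 0.187894.
SE = √(p̂(1−p̂)(1/n₁+1/n₂)) = √(0.187894·0.812106·0.00537591) = √(0.000820309) = 0.028641.
z = (0.204698 − 0.177778)/0.028641 = 0.026920/0.028641 = 0.9399.
Two-sided p-value ≈ 2·Φ(−0.940) = 0.3473; since p > α = 0.02, fail to reject H₀.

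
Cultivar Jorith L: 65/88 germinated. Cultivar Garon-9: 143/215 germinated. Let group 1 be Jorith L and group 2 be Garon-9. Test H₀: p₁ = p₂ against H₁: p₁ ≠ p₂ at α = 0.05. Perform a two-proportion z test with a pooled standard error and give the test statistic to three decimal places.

p̂₁ = 65/88 ≈ 0.73864, p̂₂ = 143/215 ≈ 0.66512.
Pooled p̂ = (65+143)/(88+215) = 208/303 = 0.68647.
SE = √(p̂(1−p̂)(1/n₁+1/n₂)) = √(0.68647·0.31353·0.0160148) = √(0.00344686) = 0.05871.
z = (0.73864 − 0.66512)/0.05871 = 0.07352/0.05871 = 1.252.
p-value = 2·P(Z > 1.252) ≈ 0.2105; since p > α = 0.05, fail to reject H₀.

z = 1.252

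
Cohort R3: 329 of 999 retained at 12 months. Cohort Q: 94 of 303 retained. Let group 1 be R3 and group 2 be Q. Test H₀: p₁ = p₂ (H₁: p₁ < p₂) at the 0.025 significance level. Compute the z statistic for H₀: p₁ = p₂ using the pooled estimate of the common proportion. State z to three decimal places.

p̂₁ = 329/999 = 0.32933, p̂₂ = 94/303 = 0.31023.
Pooled p̂ = (329+94)/(999+303) = 423/1302 = 0.32488.
SE = √(p̂(1−p̂)(1/n₁+1/n₂)) = √(0.32488·0.67512·0.00430133) = √(0.000943431) = 0.03072.
z = (0.32933 − 0.31023)/0.03072 = 0.01910/0.03072 = 0.622.
p-value = P(Z < 0.622) ≈ 0.7330; since p > α = 0.025, fail to reject H₀.

z = 0.622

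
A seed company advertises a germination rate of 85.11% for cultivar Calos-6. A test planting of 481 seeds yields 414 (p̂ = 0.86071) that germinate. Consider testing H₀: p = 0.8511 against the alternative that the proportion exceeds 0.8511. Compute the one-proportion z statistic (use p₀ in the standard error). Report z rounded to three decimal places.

z = 0.592

p̂ = 414/481 ≈ 0.86071.
SE = √(p₀(1−p₀)/n) = √(0.12673/481) = 0.01623.
z = (0.86071 − 0.8511)/0.01623 = 0.00961/0.01623 = 0.592.
p-value = P(Z > 0.592) ≈ 0.2770.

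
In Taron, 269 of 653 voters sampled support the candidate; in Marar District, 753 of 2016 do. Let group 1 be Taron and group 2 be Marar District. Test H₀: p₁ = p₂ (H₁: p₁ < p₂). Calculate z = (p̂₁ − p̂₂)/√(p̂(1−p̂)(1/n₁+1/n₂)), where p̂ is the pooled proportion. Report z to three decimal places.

z = 1.756

p̂₁ = 269/653 = 0.41194, p̂₂ = 753/2016 = 0.37351.
Pooled p̂ = (269+753)/(653+2016) = 1022/2669 = 0.38291.
SE = √(p̂(1−p̂)(1/n₁+1/n₂)) = √(0.38291·0.61709·0.00202743) = √(0.000479063) = 0.02189.
z = (0.41194 − 0.37351)/0.02189 = 0.03843/0.02189 = 1.756.
p-value = P(Z < 1.756) ≈ 0.9605.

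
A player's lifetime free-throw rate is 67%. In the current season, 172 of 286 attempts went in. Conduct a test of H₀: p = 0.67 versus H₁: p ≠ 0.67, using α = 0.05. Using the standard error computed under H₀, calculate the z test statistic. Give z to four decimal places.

z = -2.4673

p̂ = 172/286 ≈ 0.601399.
Standard error under H₀: √(0.67×0.33/286) = 0.027804.
z = (0.601399 − 0.67)/0.027804 = -0.068601/0.027804 = -2.4673.
Two-sided p-value ≈ 2·Φ(−2.467) = 0.0136; since p < α = 0.05, reject H₀.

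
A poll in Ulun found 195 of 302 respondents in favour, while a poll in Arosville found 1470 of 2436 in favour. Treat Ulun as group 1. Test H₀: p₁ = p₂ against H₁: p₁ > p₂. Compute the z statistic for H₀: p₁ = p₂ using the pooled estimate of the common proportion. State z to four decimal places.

z = 1.4186

p̂₁ = 195/302 ≈ 0.6456954, p̂₂ = 1470/2436 ≈ 0.6034483.
Pooled p̂ = (195+1470)/(302+2436) = 1665/2738 = 0.6081081.
SE = √(p̂(1−p̂)(1/n₁+1/n₂)) = √(0.6081081·0.3918919·0.00372177) = √(0.000886944) = 0.0297816.
z = (0.6456954 − 0.6034483)/0.0297816 = 0.0422471/0.0297816 = 1.4186.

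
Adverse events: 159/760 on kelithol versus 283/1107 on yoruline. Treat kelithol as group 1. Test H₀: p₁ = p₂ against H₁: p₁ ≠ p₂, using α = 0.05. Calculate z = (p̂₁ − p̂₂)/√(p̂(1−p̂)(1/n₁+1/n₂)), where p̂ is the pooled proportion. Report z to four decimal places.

p̂₁ = 159/760 ≈ 0.209211, p̂₂ = 283/1107 ≈ 0.255646.
Pooled p̂ = (159+283)/(760+1107) = 442/1867 = 0.236743.
SE = √(0.180696 × 0.00221913) = 0.020025.
z = (0.209211 − 0.255646)/0.020025 = -0.046435/0.020025 = -2.3189.
Two-sided p-value ≈ 2·Φ(−2.319) = 0.0204. With α = 0.05, reject H₀.

z = -2.3189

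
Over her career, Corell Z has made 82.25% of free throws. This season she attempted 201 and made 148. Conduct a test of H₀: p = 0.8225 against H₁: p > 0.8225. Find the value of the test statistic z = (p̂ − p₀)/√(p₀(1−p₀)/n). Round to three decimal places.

p̂ = 148/201 ≈ 0.73632.
Standard error under H₀: √(0.8225×0.1775/201) = 0.02695.
z = (0.73632 − 0.8225)/0.02695 = -0.08618/0.02695 = -3.198.
p-value = P(Z > -3.198) ≈ 0.9993.

z = -3.198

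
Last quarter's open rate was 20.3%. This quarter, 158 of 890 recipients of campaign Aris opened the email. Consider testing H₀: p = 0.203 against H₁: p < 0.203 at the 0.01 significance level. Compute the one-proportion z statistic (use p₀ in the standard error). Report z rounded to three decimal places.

z = -1.889

p̂ = 158/890 = 0.17753.
Standard error under H₀: √(0.203×0.797/890) = 0.01348.
z = (0.17753 − 0.203)/0.01348 = -0.02547/0.01348 = -1.889.
p-value = P(Z < -1.889) ≈ 0.0294, so at α = 0.01 we fail to reject H₀.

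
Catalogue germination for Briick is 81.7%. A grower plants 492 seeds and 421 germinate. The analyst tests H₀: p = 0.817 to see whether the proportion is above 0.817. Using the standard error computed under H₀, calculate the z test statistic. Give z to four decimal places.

z = 2.2195

p̂ = 421/492 = 0.855691.
Standard error under H₀: √(0.817×0.183/492) = 0.017432.
z = (0.855691 − 0.817)/0.017432 = 0.038691/0.017432 = 2.2195.
p-value = P(Z > 2.220) ≈ 0.0132.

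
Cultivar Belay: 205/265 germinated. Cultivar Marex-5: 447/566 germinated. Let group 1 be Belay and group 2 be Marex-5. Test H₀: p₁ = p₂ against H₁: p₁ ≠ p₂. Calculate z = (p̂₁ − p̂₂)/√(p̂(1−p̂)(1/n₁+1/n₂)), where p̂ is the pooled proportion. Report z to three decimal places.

p̂₁ = 205/265 ≈ 0.77358, p̂₂ = 447/566 ≈ 0.78975.
Pooled p̂ = (205+447)/(265+566) = 652/831 = 0.78460.
SE = √(p̂(1−p̂)(1/n₁+1/n₂)) = √(0.78460·0.21540·0.00554037) = √(0.000936348) = 0.03060.
z = (0.77358 − 0.78975)/0.03060 = -0.01617/0.03060 = -0.528.

z = -0.528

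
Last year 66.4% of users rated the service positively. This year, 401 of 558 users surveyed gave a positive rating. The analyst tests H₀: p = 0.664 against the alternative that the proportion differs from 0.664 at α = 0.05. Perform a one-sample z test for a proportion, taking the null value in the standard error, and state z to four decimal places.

p̂ = 401/558 = 0.7186380.
Under H₀, SE = √(0.664·0.336/558) = √(0.000399828) = 0.0199957.
z = (0.7186380 − 0.664)/0.0199957 = 0.0546380/0.0199957 = 2.7325.
p-value = 2·P(Z > 2.732) ≈ 0.0063. With α = 0.05, reject H₀.

z = 2.7325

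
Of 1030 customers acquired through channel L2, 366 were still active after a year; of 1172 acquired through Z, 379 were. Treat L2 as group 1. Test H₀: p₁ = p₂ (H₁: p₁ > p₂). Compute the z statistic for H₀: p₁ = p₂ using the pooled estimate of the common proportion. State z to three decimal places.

z = 1.582

p̂₁ = 366/1030 ≈ 0.355340, p̂₂ = 379/1172 ≈ 0.323379.
Pooled p̂ = (366+379)/(1030+1172) = 745/2202 = 0.338329.
SE = √(0.223862 × 0.00182412) = 0.020208.
z = (0.355340 − 0.323379)/0.020208 = 0.031961/0.020208 = 1.582.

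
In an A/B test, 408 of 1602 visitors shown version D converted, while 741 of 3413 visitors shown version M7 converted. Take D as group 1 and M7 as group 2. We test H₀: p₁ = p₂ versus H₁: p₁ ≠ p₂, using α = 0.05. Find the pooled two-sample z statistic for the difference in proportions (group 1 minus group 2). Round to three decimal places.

z = 2.952

p̂₁ = 408/1602 ≈ 0.254682, p̂₂ = 741/3413 ≈ 0.217111.
Pooled p̂ = (408+741)/(1602+3413) = 1149/5015 = 0.229113.
SE = √(p̂(1−p̂)(1/n₁+1/n₂)) = √(0.229113·0.770887·0.000917217) = √(0.000161999) = 0.012728.
z = (0.254682 − 0.217111)/0.012728 = 0.037571/0.012728 = 2.952.
Two-sided p-value ≈ 2·Φ(−2.952) = 0.0032; since p < α = 0.05, reject H₀.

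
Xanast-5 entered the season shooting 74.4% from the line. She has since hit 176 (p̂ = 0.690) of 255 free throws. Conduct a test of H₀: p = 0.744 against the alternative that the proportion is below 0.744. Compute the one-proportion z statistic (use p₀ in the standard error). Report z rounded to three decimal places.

p̂ = 176/255 ≈ 0.69020.
SE = √(p₀(1−p₀)/n) = √(0.19046/255) = 0.02733.
z = (0.69020 − 0.744)/0.02733 = -0.05380/0.02733 = -1.969.

z = -1.969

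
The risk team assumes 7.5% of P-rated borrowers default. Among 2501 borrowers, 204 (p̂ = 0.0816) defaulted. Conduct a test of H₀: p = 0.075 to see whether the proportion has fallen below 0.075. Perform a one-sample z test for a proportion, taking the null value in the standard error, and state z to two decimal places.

p̂ = 204/2501 = 0.0816.
Under H₀, SE = √(0.075·0.925/2501) = √(2.77389e-05) = 0.0053.
z = (0.0816 − 0.075)/0.0053 = 0.0066/0.0053 = 1.25.

z = 1.25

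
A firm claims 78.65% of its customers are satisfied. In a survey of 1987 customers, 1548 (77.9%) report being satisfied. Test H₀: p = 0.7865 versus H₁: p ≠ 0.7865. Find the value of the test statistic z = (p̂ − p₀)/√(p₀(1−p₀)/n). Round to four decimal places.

p̂ = 1548/1987 = 0.779064.
SE = √(p₀(1−p₀)/n) = √(0.16792/1987) = 0.009193.
z = (0.779064 − 0.7865)/0.009193 = -0.007436/0.009193 = -0.8089.
p-value = 2·P(Z > 0.809) ≈ 0.4186.

z = -0.8089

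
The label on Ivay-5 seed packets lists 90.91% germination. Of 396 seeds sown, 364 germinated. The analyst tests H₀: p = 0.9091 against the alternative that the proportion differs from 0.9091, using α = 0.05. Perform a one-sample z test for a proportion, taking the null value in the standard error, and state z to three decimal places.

p̂ = 364/396 ≈ 0.919192.
Under H₀, SE = √(0.9091·0.0909/396) = √(0.00020868) = 0.014446.
z = (0.919192 − 0.9091)/0.014446 = 0.010092/0.014446 = 0.699.
Two-sided p-value ≈ 2·Φ(−0.699) = 0.4848. With α = 0.05, fail to reject H₀.

z = 0.699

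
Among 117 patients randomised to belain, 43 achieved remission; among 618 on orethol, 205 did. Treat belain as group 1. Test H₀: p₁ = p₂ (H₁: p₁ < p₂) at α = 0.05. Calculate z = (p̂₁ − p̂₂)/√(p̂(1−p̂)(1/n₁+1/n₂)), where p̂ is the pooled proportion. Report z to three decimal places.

p̂₁ = 43/117 = 0.36752, p̂₂ = 205/618 = 0.33172.
Pooled p̂ = (43+205)/(117+618) = 248/735 = 0.33741.
SE = √(0.223566 × 0.0101651) = 0.04767.
z = (0.36752 − 0.33172)/0.04767 = 0.03580/0.04767 = 0.751.
p-value = P(Z < 0.751) ≈ 0.7737; since p > α = 0.05, fail to reject H₀.

z = 0.751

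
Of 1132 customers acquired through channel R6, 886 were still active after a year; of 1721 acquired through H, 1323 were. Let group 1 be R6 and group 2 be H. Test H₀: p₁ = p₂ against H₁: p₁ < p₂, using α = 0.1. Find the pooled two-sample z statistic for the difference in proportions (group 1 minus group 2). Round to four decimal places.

p̂₁ = 886/1132 = 0.7826855, p̂₂ = 1323/1721 = 0.7687391.
Pooled p̂ = (886+1323)/(1132+1721) = 2209/2853 = 0.7742727.
SE = √(p̂(1−p̂)(1/n₁+1/n₂)) = √(0.7742727·0.2257273·0.00146445) = √(0.000255948) = 0.0159984.
z = (0.7826855 − 0.7687391)/0.0159984 = 0.0139464/0.0159984 = 0.8717.
p-value = P(Z < 0.872) ≈ 0.8083. With α = 0.1, fail to reject H₀.

z = 0.8717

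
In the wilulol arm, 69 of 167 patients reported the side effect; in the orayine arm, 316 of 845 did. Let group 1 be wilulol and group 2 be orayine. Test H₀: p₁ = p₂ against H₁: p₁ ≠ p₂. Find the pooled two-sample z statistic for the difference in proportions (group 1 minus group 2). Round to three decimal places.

p̂₁ = 69/167 ≈ 0.41317, p̂₂ = 316/845 ≈ 0.37396.
Pooled p̂ = (69+316)/(167+845) = 385/1012 = 0.38043.
SE = √(p̂(1−p̂)(1/n₁+1/n₂)) = √(0.38043·0.61957·0.00717146) = √(0.00169034) = 0.04111.
z = (0.41317 − 0.37396)/0.04111 = 0.03921/0.04111 = 0.954.
Two-sided p-value ≈ 2·Φ(−0.954) = 0.3402.

z = 0.954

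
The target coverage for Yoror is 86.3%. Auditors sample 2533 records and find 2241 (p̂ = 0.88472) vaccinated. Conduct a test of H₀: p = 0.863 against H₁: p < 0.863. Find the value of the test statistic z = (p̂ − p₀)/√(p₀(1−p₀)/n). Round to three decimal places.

p̂ = 2241/2533 ≈ 0.884722.
Standard error under H₀: √(0.863×0.137/2533) = 0.006832.
z = (0.884722 − 0.863)/0.006832 = 0.021722/0.006832 = 3.179.

z = 3.179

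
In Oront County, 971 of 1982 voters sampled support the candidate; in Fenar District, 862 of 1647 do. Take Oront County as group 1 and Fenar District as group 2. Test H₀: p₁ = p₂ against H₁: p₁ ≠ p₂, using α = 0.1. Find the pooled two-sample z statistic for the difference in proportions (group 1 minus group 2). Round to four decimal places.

z = -2.0076

p̂₁ = 971/1982 ≈ 0.489909, p̂₂ = 862/1647 ≈ 0.523376.
Pooled p̂ = (971+862)/(1982+1647) = 1833/3629 = 0.505098.
SE = √(0.249974 × 0.00111171) = 0.016670.
z = (0.489909 − 0.523376)/0.016670 = -0.033467/0.016670 = -2.0076.
p-value = 2·P(Z > 2.008) ≈ 0.0447, so at α = 0.1 we reject H₀.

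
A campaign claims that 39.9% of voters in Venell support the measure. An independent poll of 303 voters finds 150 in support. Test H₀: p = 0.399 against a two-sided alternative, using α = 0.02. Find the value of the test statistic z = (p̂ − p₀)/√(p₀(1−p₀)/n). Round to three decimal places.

p̂ = 150/303 ≈ 0.495050.
SE = √(p₀(1−p₀)/n) = √(0.2398/303) = 0.028132.
z = (0.495050 − 0.399)/0.028132 = 0.096050/0.028132 = 3.414.
Two-sided p-value ≈ 2·Φ(−3.414) = 0.0006. With α = 0.02, reject H₀.

z = 3.414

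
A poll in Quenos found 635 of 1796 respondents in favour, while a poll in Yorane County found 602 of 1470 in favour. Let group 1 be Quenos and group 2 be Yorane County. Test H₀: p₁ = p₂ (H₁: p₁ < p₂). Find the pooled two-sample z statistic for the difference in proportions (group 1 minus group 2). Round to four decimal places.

p̂₁ = 635/1796 = 0.3535635, p̂₂ = 602/1470 = 0.4095238.
Pooled p̂ = (635+602)/(1796+1470) = 1237/3266 = 0.3787508.
SE = √(0.235299 × 0.00123706) = 0.0170611.
z = (0.3535635 − 0.4095238)/0.0170611 = -0.0559603/0.0170611 = -3.2800.

z = -3.2800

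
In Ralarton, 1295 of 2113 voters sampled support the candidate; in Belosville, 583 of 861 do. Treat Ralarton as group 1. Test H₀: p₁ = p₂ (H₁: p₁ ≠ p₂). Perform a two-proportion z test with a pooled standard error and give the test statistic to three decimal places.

z = -3.294

p̂₁ = 1295/2113 ≈ 0.612873, p̂₂ = 583/861 ≈ 0.677120.
Pooled p̂ = (1295+583)/(2113+861) = 1878/2974 = 0.631473.
SE = √(p̂(1−p̂)(1/n₁+1/n₂)) = √(0.631473·0.368527·0.0016347) = √(0.000380419) = 0.019504.
z = (0.612873 − 0.677120)/0.019504 = -0.064247/0.019504 = -3.294.
p-value = 2·P(Z > 3.294) ≈ 0.0010.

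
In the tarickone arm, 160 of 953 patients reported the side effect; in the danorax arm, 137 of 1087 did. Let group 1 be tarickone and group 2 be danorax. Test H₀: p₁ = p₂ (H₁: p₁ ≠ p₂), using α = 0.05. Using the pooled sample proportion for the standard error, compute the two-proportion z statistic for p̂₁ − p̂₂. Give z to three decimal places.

p̂₁ = 160/953 ≈ 0.167891, p̂₂ = 137/1087 ≈ 0.126035.
Pooled p̂ = (160+137)/(953+1087) = 297/2040 = 0.145588.
SE = √(0.124392 × 0.00196928) = 0.015651.
z = (0.167891 − 0.126035)/0.015651 = 0.041856/0.015651 = 2.674.
p-value = 2·P(Z > 2.674) ≈ 0.0075; since p < α = 0.05, reject H₀.

z = 2.674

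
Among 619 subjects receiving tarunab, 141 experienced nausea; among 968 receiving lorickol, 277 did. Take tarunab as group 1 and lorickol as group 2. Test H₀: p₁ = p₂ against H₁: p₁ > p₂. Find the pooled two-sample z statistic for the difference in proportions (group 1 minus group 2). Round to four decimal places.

z = -2.5749

p̂₁ = 141/619 = 0.227787, p̂₂ = 277/968 = 0.286157.
Pooled p̂ = (141+277)/(619+968) = 418/1587 = 0.263390.
SE = √(0.194016 × 0.00264857) = 0.022669.
z = (0.227787 − 0.286157)/0.022669 = -0.058370/0.022669 = -2.5749.
p-value = P(Z > -2.575) ≈ 0.9950.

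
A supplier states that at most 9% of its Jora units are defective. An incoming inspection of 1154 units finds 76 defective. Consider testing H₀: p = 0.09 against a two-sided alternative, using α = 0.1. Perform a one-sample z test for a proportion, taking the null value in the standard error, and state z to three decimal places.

z = -2.866

p̂ = 76/1154 = 0.065858.
SE = √(p₀(1−p₀)/n) = √(0.0819/1154) = 0.008424.
z = (0.065858 − 0.09)/0.008424 = -0.024142/0.008424 = -2.866.
Two-sided p-value ≈ 2·Φ(−2.866) = 0.0042. With α = 0.1, reject H₀.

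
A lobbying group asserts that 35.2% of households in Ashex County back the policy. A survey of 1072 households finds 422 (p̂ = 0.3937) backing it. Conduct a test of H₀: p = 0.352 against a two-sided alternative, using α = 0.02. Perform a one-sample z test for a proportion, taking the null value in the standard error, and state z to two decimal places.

p̂ = 422/1072 = 0.3937.
Standard error under H₀: √(0.352×0.648/1072) = 0.0146.
z = (0.3937 − 0.352)/0.0146 = 0.0417/0.0146 = 2.86.
Two-sided p-value ≈ 2·Φ(−2.856) = 0.0043; since p < α = 0.02, reject H₀.

z = 2.86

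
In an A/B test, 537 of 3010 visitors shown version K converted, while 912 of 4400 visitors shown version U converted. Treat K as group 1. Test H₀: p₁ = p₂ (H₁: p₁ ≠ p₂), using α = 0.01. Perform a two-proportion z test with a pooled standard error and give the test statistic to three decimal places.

z = -3.077

p̂₁ = 537/3010 = 0.17841, p̂₂ = 912/4400 = 0.20727.
Pooled p̂ = (537+912)/(3010+4400) = 1449/7410 = 0.19555.
SE = √(0.157308 × 0.000559499) = 0.00938.
z = (0.17841 − 0.20727)/0.00938 = -0.02886/0.00938 = -3.077.
Two-sided p-value ≈ 2·Φ(−3.077) = 0.0021, so at α = 0.01 we reject H₀.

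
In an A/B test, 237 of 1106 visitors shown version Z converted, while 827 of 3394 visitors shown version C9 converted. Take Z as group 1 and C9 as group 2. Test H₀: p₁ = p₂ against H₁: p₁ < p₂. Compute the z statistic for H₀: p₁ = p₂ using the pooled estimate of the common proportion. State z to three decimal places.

p̂₁ = 237/1106 ≈ 0.21429, p̂₂ = 827/3394 ≈ 0.24367.
Pooled p̂ = (237+827)/(1106+3394) = 1064/4500 = 0.23644.
SE = √(p̂(1−p̂)(1/n₁+1/n₂)) = √(0.23644·0.76356·0.0011988) = √(0.000216429) = 0.01471.
z = (0.21429 − 0.24367)/0.01471 = -0.02938/0.01471 = -1.997.
p-value = P(Z < -1.997) ≈ 0.0229.

z = -1.997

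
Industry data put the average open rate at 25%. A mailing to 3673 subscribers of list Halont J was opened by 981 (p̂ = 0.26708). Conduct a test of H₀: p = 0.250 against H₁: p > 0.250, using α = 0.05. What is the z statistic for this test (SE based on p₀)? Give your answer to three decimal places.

p̂ = 981/3673 ≈ 0.267084.
Under H₀, SE = √(0.25·0.75/3673) = √(5.10482e-05) = 0.007145.
z = (0.267084 − 0.25)/0.007145 = 0.017084/0.007145 = 2.391.
p-value = P(Z > 2.391) ≈ 0.0084; since p < α = 0.05, reject H₀.

z = 2.391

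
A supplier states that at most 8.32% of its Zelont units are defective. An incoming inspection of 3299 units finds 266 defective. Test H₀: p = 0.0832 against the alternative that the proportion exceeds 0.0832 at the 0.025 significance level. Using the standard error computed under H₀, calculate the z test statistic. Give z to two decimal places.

z = -0.53

p̂ = 266/3299 ≈ 0.08063.
Standard error under H₀: √(0.0832×0.9168/3299) = 0.00481.
z = (0.08063 − 0.0832)/0.00481 = -0.00257/0.00481 = -0.53.
p-value = P(Z > -0.534) ≈ 0.7035, so at α = 0.025 we fail to reject H₀.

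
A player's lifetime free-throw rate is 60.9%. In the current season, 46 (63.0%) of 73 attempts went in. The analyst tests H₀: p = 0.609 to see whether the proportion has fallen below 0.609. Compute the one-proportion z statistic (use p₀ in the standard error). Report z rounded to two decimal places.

z = 0.37

p̂ = 46/73 ≈ 0.6301.
Standard error under H₀: √(0.609×0.391/73) = 0.0571.
z = (0.6301 − 0.609)/0.0571 = 0.0211/0.0571 = 0.37.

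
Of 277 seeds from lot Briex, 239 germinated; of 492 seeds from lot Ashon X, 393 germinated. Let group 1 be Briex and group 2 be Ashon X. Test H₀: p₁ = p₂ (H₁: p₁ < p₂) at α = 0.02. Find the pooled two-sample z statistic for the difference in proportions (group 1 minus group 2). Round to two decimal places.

z = 2.23

p̂₁ = 239/277 ≈ 0.8628, p̂₂ = 393/492 ≈ 0.7988.
Pooled p̂ = (239+393)/(277+492) = 632/769 = 0.8218.
SE = √(0.146415 × 0.00564263) = 0.0287.
z = (0.8628 − 0.7988)/0.0287 = 0.0640/0.0287 = 2.23.
p-value = P(Z < 2.228) ≈ 0.9871. With α = 0.02, fail to reject H₀.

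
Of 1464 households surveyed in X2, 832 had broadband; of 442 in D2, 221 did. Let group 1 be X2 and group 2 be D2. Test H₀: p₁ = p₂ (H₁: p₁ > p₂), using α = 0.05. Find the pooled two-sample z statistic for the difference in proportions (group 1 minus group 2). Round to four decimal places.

z = 2.5311

p̂₁ = 832/1464 = 0.5683060, p̂₂ = 221/442 = 0.5000000.
Pooled p̂ = (832+221)/(1464+442) = 1053/1906 = 0.5524659.
SE = √(p̂(1−p̂)(1/n₁+1/n₂)) = √(0.5524659·0.4475341·0.0029455) = √(0.000728268) = 0.0269864.
z = (0.5683060 − 0.5000000)/0.0269864 = 0.0683060/0.0269864 = 2.5311.
p-value = P(Z > 2.531) ≈ 0.0057; since p < α = 0.05, reject H₀.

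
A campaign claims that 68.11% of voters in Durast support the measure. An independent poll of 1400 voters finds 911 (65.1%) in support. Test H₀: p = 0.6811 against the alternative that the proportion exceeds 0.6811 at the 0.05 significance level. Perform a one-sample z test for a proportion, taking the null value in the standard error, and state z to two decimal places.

p̂ = 911/1400 ≈ 0.65071.
SE = √(p₀(1−p₀)/n) = √(0.2172/1400) = 0.01246.
z = (0.65071 − 0.6811)/0.01246 = -0.03039/0.01246 = -2.44.
p-value = P(Z > -2.439) ≈ 0.9926, so at α = 0.05 we fail to reject H₀.

z = -2.44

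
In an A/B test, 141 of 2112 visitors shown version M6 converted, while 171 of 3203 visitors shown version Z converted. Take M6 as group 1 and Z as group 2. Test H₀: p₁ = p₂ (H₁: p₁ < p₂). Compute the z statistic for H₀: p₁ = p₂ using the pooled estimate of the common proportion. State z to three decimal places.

z = 2.030

p̂₁ = 141/2112 = 0.066761, p̂₂ = 171/3203 = 0.053387.
Pooled p̂ = (141+171)/(2112+3203) = 312/5315 = 0.058702.
SE = √(p̂(1−p̂)(1/n₁+1/n₂)) = √(0.058702·0.941298·0.000785692) = √(4.34141e-05) = 0.006589.
z = (0.066761 − 0.053387)/0.006589 = 0.013374/0.006589 = 2.030.
p-value = P(Z < 2.030) ≈ 0.9788.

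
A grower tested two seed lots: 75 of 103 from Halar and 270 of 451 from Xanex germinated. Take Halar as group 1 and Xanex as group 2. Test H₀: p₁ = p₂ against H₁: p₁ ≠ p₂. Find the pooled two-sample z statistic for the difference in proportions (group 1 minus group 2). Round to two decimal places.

z = 2.45

p̂₁ = 75/103 = 0.7282, p̂₂ = 270/451 = 0.5987.
Pooled p̂ = (75+270)/(103+451) = 345/554 = 0.6227.
SE = √(p̂(1−p̂)(1/n₁+1/n₂)) = √(0.6227·0.3773·0.011926) = √(0.00280183) = 0.0529.
z = (0.7282 − 0.5987)/0.0529 = 0.1295/0.0529 = 2.45.
Two-sided p-value ≈ 2·Φ(−2.446) = 0.0144.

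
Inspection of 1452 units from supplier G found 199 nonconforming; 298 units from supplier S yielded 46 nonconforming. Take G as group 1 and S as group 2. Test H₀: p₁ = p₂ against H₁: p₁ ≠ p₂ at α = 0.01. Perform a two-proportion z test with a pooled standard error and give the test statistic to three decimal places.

p̂₁ = 199/1452 ≈ 0.13705, p̂₂ = 46/298 ≈ 0.15436.
Pooled p̂ = (199+46)/(1452+298) = 245/1750 = 0.14000.
SE = √(p̂(1−p̂)(1/n₁+1/n₂)) = √(0.14000·0.86000·0.00404441) = √(0.000486947) = 0.02207.
z = (0.13705 − 0.15436)/0.02207 = -0.01731/0.02207 = -0.784.
p-value = 2·P(Z > 0.784) ≈ 0.4328; since p > α = 0.01, fail to reject H₀.

z = -0.784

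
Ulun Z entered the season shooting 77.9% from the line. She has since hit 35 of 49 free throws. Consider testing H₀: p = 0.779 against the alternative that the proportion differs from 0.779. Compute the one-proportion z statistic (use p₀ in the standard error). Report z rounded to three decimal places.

z = -1.092

p̂ = 35/49 ≈ 0.71429.
Standard error under H₀: √(0.779×0.221/49) = 0.05927.
z = (0.71429 − 0.779)/0.05927 = -0.06471/0.05927 = -1.092.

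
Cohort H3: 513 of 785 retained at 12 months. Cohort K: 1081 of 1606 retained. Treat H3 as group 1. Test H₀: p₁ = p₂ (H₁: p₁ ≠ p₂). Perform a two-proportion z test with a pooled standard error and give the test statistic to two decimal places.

z = -0.95

p̂₁ = 513/785 = 0.65350, p̂₂ = 1081/1606 = 0.67310.
Pooled p̂ = (513+1081)/(785+1606) = 1594/2391 = 0.66667.
SE = √(p̂(1−p̂)(1/n₁+1/n₂)) = √(0.66667·0.33333·0.00189655) = √(0.000421456) = 0.02053.
z = (0.65350 − 0.67310)/0.02053 = -0.01960/0.02053 = -0.95.
Two-sided p-value ≈ 2·Φ(−0.955) = 0.3398.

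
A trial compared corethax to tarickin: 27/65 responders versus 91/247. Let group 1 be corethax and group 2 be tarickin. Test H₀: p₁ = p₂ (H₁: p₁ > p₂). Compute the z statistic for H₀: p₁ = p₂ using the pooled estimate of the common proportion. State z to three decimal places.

z = 0.695

p̂₁ = 27/65 = 0.41538, p̂₂ = 91/247 = 0.36842.
Pooled p̂ = (27+91)/(65+247) = 118/312 = 0.37821.
SE = √(0.235166 × 0.0194332) = 0.06760.
z = (0.41538 − 0.36842)/0.06760 = 0.04696/0.06760 = 0.695.
p-value = P(Z > 0.695) ≈ 0.2436.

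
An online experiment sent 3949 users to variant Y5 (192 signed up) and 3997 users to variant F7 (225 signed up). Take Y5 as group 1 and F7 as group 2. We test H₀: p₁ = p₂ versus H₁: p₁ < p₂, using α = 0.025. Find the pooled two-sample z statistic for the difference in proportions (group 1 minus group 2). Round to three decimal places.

z = -1.533

p̂₁ = 192/3949 = 0.048620, p̂₂ = 225/3997 = 0.056292.
Pooled p̂ = (192+225)/(3949+3997) = 417/7946 = 0.052479.
SE = √(0.0497252 × 0.000503416) = 0.005003.
z = (0.048620 − 0.056292)/0.005003 = -0.007672/0.005003 = -1.533.
p-value = P(Z < -1.533) ≈ 0.0626; since p > α = 0.025, fail to reject H₀.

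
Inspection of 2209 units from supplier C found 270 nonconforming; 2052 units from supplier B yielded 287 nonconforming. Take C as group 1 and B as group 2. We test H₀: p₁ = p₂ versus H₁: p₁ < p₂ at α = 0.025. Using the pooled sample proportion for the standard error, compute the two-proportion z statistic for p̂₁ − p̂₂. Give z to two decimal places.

p̂₁ = 270/2209 = 0.12223, p̂₂ = 287/2052 = 0.13986.
Pooled p̂ = (270+287)/(2209+2052) = 557/4261 = 0.13072.
SE = √(p̂(1−p̂)(1/n₁+1/n₂)) = √(0.13072·0.86928·0.000940023) = √(0.000106817) = 0.01034.
z = (0.12223 − 0.13986)/0.01034 = -0.01763/0.01034 = -1.71.
p-value = P(Z < -1.706) ≈ 0.0440; since p > α = 0.025, fail to reject H₀.

z = -1.71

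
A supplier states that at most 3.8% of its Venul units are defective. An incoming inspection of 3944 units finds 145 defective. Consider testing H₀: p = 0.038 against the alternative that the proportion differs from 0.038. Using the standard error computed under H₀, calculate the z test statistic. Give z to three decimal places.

z = -0.406

p̂ = 145/3944 ≈ 0.036765.
SE = √(p₀(1−p₀)/n) = √(0.036556/3944) = 0.003044.
z = (0.036765 − 0.038)/0.003044 = -0.001235/0.003044 = -0.406.
Two-sided p-value ≈ 2·Φ(−0.406) = 0.6849.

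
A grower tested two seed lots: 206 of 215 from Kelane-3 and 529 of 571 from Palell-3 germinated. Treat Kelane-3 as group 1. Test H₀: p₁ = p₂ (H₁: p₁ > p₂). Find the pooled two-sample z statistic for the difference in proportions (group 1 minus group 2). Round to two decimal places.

p̂₁ = 206/215 ≈ 0.9581, p̂₂ = 529/571 ≈ 0.9264.
Pooled p̂ = (206+529)/(215+571) = 735/786 = 0.9351.
SE = √(0.0606754 × 0.00640248) = 0.0197.
z = (0.9581 − 0.9264)/0.0197 = 0.0317/0.0197 = 1.61.
p-value = P(Z > 1.608) ≈ 0.0539.

z = 1.61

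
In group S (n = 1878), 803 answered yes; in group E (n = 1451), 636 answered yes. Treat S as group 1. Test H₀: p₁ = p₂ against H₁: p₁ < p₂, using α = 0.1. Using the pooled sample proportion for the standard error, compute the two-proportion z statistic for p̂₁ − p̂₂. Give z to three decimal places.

z = -0.620

p̂₁ = 803/1878 = 0.42758, p̂₂ = 636/1451 = 0.43832.
Pooled p̂ = (803+636)/(1878+1451) = 1439/3329 = 0.43226.
SE = √(p̂(1−p̂)(1/n₁+1/n₂)) = √(0.43226·0.56774·0.00122166) = √(0.00029981) = 0.01732.
z = (0.42758 − 0.43832)/0.01732 = -0.01074/0.01732 = -0.620.
p-value = P(Z < -0.620) ≈ 0.2676. With α = 0.1, fail to reject H₀.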